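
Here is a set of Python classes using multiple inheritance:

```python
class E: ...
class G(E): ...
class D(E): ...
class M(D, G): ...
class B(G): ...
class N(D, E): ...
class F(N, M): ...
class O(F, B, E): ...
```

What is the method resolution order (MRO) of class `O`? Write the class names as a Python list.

L[O] = O + merge(L[F], L[B], L[E], [F B E])
  take F:  [F N M D G E object] + [B G E object] + [E object] + [F B E]
  take N:  [N M D G E object] + [B G E object] + [E object] + [B E]
  take M:  [M D G E object] + [B G E object] + [E object] + [B E]
  take D:  [D G E object] + [B G E object] + [E object] + [B E]
  take B:  [G E object] + [B G E object] + [E object] + [B E]
  take G:  [G E object] + [G E object] + [E object] + [E]
  take E:  [E object] + [E object] + [E object] + [E]
  take object:  [object] + [object] + [object]

[O, F, N, M, D, B, G, E, object]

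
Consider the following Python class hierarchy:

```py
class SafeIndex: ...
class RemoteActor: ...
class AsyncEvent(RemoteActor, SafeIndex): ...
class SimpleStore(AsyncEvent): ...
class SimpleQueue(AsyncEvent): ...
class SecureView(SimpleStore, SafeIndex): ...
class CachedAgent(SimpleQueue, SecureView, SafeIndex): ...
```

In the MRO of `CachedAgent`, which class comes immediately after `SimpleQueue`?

SecureView

L[CachedAgent] = CachedAgent + merge(L[SimpleQueue], L[SecureView], L[SafeIndex], [SimpleQueue SecureView SafeIndex])
  take SimpleQueue:  [SimpleQueue AsyncEvent RemoteActor SafeIndex object] + [SecureView SimpleStore AsyncEvent RemoteActor SafeIndex object] + [SafeIndex object] + [SimpleQueue SecureView SafeIndex]
  take SecureView:  [AsyncEvent RemoteActor SafeIndex object] + [SecureView SimpleStore AsyncEvent RemoteActor SafeIndex object] + [SafeIndex object] + [SecureView SafeIndex]
  take SimpleStore:  [AsyncEvent RemoteActor SafeIndex object] + [SimpleStore AsyncEvent RemoteActor SafeIndex object] + [SafeIndex object] + [SafeIndex]
  take AsyncEvent:  [AsyncEvent RemoteActor SafeIndex object] + [AsyncEvent RemoteActor SafeIndex object] + [SafeIndex object] + [SafeIndex]
  take RemoteActor:  [RemoteActor SafeIndex object] + [RemoteActor SafeIndex object] + [SafeIndex object] + [SafeIndex]
  take SafeIndex:  [SafeIndex object] + [SafeIndex object] + [SafeIndex object] + [SafeIndex]
  take object:  [object] + [object] + [object]
MRO: CachedAgent SimpleQueue SecureView SimpleStore AsyncEvent RemoteActor SafeIndex object
SimpleQueue is at position 1; next is SecureView.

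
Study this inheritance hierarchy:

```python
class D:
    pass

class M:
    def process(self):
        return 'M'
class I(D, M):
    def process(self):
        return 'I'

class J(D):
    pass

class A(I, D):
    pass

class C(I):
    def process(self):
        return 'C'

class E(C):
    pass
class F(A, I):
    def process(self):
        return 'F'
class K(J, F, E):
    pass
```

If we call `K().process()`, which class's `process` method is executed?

F

L[K] = K + merge(L[J], L[F], L[E], [J F E])
  take J:  [J D object] + [F A I D M object] + [E C I D M object] + [J F E]
  take F:  [D object] + [F A I D M object] + [E C I D M object] + [F E]
  take A:  [D object] + [A I D M object] + [E C I D M object] + [E]
  take E:  [D object] + [I D M object] + [E C I D M object] + [E]
  take C:  [D object] + [I D M object] + [C I D M object]
  take I:  [D object] + [I D M object] + [I D M object]
  take D:  [D object] + [D M object] + [D M object]
  take M:  [object] + [M object] + [M object]
  take object:  [object] + [object] + [object]
MRO: K J F A E C I D M object
process is defined in: C, F, I, M. First along the MRO is F.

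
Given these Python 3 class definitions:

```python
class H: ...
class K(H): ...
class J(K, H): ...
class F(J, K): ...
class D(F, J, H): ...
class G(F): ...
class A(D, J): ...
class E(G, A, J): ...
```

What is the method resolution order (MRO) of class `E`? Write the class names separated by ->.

E -> G -> A -> D -> F -> J -> K -> H -> object

L[E] = E + merge(L[G], L[A], L[J], [G A J])
  take G:  [G F J K H object] + [A D F J K H object] + [J K H object] + [G A J]
  take A:  [F J K H object] + [A D F J K H object] + [J K H object] + [A J]
  take D:  [F J K H object] + [D F J K H object] + [J K H object] + [J]
  take F:  [F J K H object] + [F J K H object] + [J K H object] + [J]
  take J:  [J K H object] + [J K H object] + [J K H object] + [J]
  take K:  [K H object] + [K H object] + [K H object]
  take H:  [H object] + [H object] + [H object]
  take object:  [object] + [object] + [object]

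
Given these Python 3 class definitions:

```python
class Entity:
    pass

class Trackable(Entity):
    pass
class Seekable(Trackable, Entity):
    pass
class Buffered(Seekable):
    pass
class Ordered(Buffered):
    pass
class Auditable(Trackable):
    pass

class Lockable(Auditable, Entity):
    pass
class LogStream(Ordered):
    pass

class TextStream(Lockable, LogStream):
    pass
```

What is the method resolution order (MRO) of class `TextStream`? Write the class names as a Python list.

[TextStream, Lockable, Auditable, LogStream, Ordered, Buffered, Seekable, Trackable, Entity, object]

L[TextStream] = TextStream + merge(L[Lockable], L[LogStream], [Lockable LogStream])
  take Lockable:  [Lockable Auditable Trackable Entity object] + [LogStream Ordered Buffered Seekable Trackable Entity object] + [Lockable LogStream]
  take Auditable:  [Auditable Trackable Entity object] + [LogStream Ordered Buffered Seekable Trackable Entity object] + [LogStream]
  take LogStream:  [Trackable Entity object] + [LogStream Ordered Buffered Seekable Trackable Entity object] + [LogStream]
  take Ordered:  [Trackable Entity object] + [Ordered Buffered Seekable Trackable Entity object]
  take Buffered:  [Trackable Entity object] + [Buffered Seekable Trackable Entity object]
  take Seekable:  [Trackable Entity object] + [Seekable Trackable Entity object]
  take Trackable:  [Trackable Entity object] + [Trackable Entity object]
  take Entity:  [Entity object] + [Entity object]
  take object:  [object] + [object]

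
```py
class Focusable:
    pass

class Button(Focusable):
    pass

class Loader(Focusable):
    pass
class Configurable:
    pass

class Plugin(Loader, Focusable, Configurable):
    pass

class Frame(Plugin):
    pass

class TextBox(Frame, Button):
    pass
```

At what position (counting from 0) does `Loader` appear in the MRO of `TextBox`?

3

L[TextBox] = TextBox + merge(L[Frame], L[Button], [Frame Button])
  take Frame:  [Frame Plugin Loader Focusable Configurable object] + [Button Focusable object] + [Frame Button]
  take Plugin:  [Plugin Loader Focusable Configurable object] + [Button Focusable object] + [Button]
  take Loader:  [Loader Focusable Configurable object] + [Button Focusable object] + [Button]
  take Button:  [Focusable Configurable object] + [Button Focusable object] + [Button]
  take Focusable:  [Focusable Configurable object] + [Focusable object]
  take Configurable:  [Configurable object] + [object]
  take object:  [object] + [object]
MRO: TextBox Frame Plugin Loader Button Focusable Configurable object
Loader sits at index 3.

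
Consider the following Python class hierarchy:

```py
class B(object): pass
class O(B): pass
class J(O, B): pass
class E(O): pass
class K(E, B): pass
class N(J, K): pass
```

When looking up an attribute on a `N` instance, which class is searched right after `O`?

B

L[N] = N + merge(L[J], L[K], [J K])
  take J:  [J O B object] + [K E O B object] + [J K]
  take K:  [O B object] + [K E O B object] + [K]
  take E:  [O B object] + [E O B object]
  take O:  [O B object] + [O B object]
  take B:  [B object] + [B object]
  take object:  [object] + [object]
MRO: N J K E O B object
O is at position 4; next is B.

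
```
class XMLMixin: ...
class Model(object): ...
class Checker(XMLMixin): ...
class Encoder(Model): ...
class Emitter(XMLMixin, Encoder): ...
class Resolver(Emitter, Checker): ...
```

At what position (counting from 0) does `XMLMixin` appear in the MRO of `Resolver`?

3

L[Resolver] = Resolver + merge(L[Emitter], L[Checker], [Emitter Checker])
  take Emitter:  [Emitter XMLMixin Encoder Model object] + [Checker XMLMixin object] + [Emitter Checker]
  take Checker:  [XMLMixin Encoder Model object] + [Checker XMLMixin object] + [Checker]
  take XMLMixin:  [XMLMixin Encoder Model object] + [XMLMixin object]
  take Encoder:  [Encoder Model object] + [object]
  take Model:  [Model object] + [object]
  take object:  [object] + [object]
MRO: Resolver Emitter Checker XMLMixin Encoder Model object
XMLMixin sits at index 3.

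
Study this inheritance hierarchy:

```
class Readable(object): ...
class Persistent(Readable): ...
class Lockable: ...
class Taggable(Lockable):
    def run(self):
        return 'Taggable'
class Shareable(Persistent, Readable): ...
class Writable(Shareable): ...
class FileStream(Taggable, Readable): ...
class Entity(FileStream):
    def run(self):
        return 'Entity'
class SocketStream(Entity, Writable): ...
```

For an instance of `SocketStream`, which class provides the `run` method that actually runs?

Entity

L[SocketStream] = SocketStream + merge(L[Entity], L[Writable], [Entity Writable])
  take Entity:  [Entity FileStream Taggable Lockable Readable object] + [Writable Shareable Persistent Readable object] + [Entity Writable]
  take FileStream:  [FileStream Taggable Lockable Readable object] + [Writable Shareable Persistent Readable object] + [Writable]
  take Taggable:  [Taggable Lockable Readable object] + [Writable Shareable Persistent Readable object] + [Writable]
  take Lockable:  [Lockable Readable object] + [Writable Shareable Persistent Readable object] + [Writable]
  take Writable:  [Readable object] + [Writable Shareable Persistent Readable object] + [Writable]
  take Shareable:  [Readable object] + [Shareable Persistent Readable object]
  take Persistent:  [Readable object] + [Persistent Readable object]
  take Readable:  [Readable object] + [Readable object]
  take object:  [object] + [object]
MRO: SocketStream Entity FileStream Taggable Lockable Writable Shareable Persistent Readable object
run is defined in: Entity, Taggable. First along the MRO is Entity.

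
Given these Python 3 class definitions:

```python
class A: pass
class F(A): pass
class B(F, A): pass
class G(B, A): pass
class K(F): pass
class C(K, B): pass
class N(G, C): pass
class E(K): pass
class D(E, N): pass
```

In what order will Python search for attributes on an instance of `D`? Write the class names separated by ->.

D -> E -> N -> G -> C -> K -> B -> F -> A -> object

L[D] = D + merge(L[E], L[N], [E N])
  take E:  [E K F A object] + [N G C K B F A object] + [E N]
  take N:  [K F A object] + [N G C K B F A object] + [N]
  take G:  [K F A object] + [G C K B F A object]
  take C:  [K F A object] + [C K B F A object]
  take K:  [K F A object] + [K B F A object]
  take B:  [F A object] + [B F A object]
  take F:  [F A object] + [F A object]
  take A:  [A object] + [A object]
  take object:  [object] + [object]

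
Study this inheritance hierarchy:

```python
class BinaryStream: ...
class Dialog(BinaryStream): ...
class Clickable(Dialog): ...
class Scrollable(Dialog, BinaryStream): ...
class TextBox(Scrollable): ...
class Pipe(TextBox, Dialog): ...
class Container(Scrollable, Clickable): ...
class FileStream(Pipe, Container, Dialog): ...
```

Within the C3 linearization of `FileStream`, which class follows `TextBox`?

L[FileStream] = FileStream + merge(L[Pipe], L[Container], L[Dialog], [Pipe Container Dialog])
  take Pipe:  [Pipe TextBox Scrollable Dialog BinaryStream object] + [Container Scrollable Clickable Dialog BinaryStream object] + [Dialog BinaryStream object] + [Pipe Container Dialog]
  take TextBox:  [TextBox Scrollable Dialog BinaryStream object] + [Container Scrollable Clickable Dialog BinaryStream object] + [Dialog BinaryStream object] + [Container Dialog]
  take Container:  [Scrollable Dialog BinaryStream object] + [Container Scrollable Clickable Dialog BinaryStream object] + [Dialog BinaryStream object] + [Container Dialog]
  take Scrollable:  [Scrollable Dialog BinaryStream object] + [Scrollable Clickable Dialog BinaryStream object] + [Dialog BinaryStream object] + [Dialog]
  take Clickable:  [Dialog BinaryStream object] + [Clickable Dialog BinaryStream object] + [Dialog BinaryStream object] + [Dialog]
  take Dialog:  [Dialog BinaryStream object] + [Dialog BinaryStream object] + [Dialog BinaryStream object] + [Dialog]
  take BinaryStream:  [BinaryStream object] + [BinaryStream object] + [BinaryStream object]
  take object:  [object] + [object] + [object]
MRO: FileStream Pipe TextBox Container Scrollable Clickable Dialog BinaryStream object
TextBox is at position 2; next is Container.

Container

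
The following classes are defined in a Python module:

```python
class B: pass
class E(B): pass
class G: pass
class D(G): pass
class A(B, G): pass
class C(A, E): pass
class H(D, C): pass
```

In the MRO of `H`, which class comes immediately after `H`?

L[H] = H + merge(L[D], L[C], [D C])
  take D:  [D G object] + [C A E B G object] + [D C]
  take C:  [G object] + [C A E B G object] + [C]
  take A:  [G object] + [A E B G object]
  take E:  [G object] + [E B G object]
  take B:  [G object] + [B G object]
  take G:  [G object] + [G object]
  take object:  [object] + [object]
MRO: H D C A E B G object
H is at position 0; next is D.

D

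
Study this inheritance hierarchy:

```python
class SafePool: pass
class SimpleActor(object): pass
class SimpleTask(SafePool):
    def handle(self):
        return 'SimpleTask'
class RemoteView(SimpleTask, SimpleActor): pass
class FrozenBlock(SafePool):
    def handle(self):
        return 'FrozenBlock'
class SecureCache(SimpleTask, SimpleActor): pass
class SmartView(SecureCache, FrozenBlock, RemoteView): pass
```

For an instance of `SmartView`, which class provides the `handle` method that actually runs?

FrozenBlock

L[SmartView] = SmartView + merge(L[SecureCache], L[FrozenBlock], L[RemoteView], [SecureCache FrozenBlock RemoteView])
  take SecureCache:  [SecureCache SimpleTask SafePool SimpleActor object] + [FrozenBlock SafePool object] + [RemoteView SimpleTask SafePool SimpleActor object] + [SecureCache FrozenBlock RemoteView]
  take FrozenBlock:  [SimpleTask SafePool SimpleActor object] + [FrozenBlock SafePool object] + [RemoteView SimpleTask SafePool SimpleActor object] + [FrozenBlock RemoteView]
  take RemoteView:  [SimpleTask SafePool SimpleActor object] + [SafePool object] + [RemoteView SimpleTask SafePool SimpleActor object] + [RemoteView]
  take SimpleTask:  [SimpleTask SafePool SimpleActor object] + [SafePool object] + [SimpleTask SafePool SimpleActor object]
  take SafePool:  [SafePool SimpleActor object] + [SafePool object] + [SafePool SimpleActor object]
  take SimpleActor:  [SimpleActor object] + [object] + [SimpleActor object]
  take object:  [object] + [object] + [object]
MRO: SmartView SecureCache FrozenBlock RemoteView SimpleTask SafePool SimpleActor object
handle is defined in: FrozenBlock, SimpleTask. First along the MRO is FrozenBlock.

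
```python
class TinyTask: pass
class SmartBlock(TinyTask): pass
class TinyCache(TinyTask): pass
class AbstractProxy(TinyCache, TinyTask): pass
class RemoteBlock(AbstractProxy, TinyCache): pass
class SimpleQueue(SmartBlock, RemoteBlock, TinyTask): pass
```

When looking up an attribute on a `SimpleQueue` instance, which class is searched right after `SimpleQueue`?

SmartBlock

L[SimpleQueue] = SimpleQueue + merge(L[SmartBlock], L[RemoteBlock], L[TinyTask], [SmartBlock RemoteBlock TinyTask])
  take SmartBlock:  [SmartBlock TinyTask object] + [RemoteBlock AbstractProxy TinyCache TinyTask object] + [TinyTask object] + [SmartBlock RemoteBlock TinyTask]
  take RemoteBlock:  [TinyTask object] + [RemoteBlock AbstractProxy TinyCache TinyTask object] + [TinyTask object] + [RemoteBlock TinyTask]
  take AbstractProxy:  [TinyTask object] + [AbstractProxy TinyCache TinyTask object] + [TinyTask object] + [TinyTask]
  take TinyCache:  [TinyTask object] + [TinyCache TinyTask object] + [TinyTask object] + [TinyTask]
  take TinyTask:  [TinyTask object] + [TinyTask object] + [TinyTask object] + [TinyTask]
  take object:  [object] + [object] + [object]
MRO: SimpleQueue SmartBlock RemoteBlock AbstractProxy TinyCache TinyTask object
SimpleQueue is at position 0; next is SmartBlock.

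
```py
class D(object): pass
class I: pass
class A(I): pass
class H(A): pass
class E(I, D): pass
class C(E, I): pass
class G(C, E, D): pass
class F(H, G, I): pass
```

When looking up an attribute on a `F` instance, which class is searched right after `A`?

G

L[F] = F + merge(L[H], L[G], L[I], [H G I])
  take H:  [H A I object] + [G C E I D object] + [I object] + [H G I]
  take A:  [A I object] + [G C E I D object] + [I object] + [G I]
  take G:  [I object] + [G C E I D object] + [I object] + [G I]
  take C:  [I object] + [C E I D object] + [I object] + [I]
  take E:  [I object] + [E I D object] + [I object] + [I]
  take I:  [I object] + [I D object] + [I object] + [I]
  take D:  [object] + [D object] + [object]
  take object:  [object] + [object] + [object]
MRO: F H A G C E I D object
A is at position 2; next is G.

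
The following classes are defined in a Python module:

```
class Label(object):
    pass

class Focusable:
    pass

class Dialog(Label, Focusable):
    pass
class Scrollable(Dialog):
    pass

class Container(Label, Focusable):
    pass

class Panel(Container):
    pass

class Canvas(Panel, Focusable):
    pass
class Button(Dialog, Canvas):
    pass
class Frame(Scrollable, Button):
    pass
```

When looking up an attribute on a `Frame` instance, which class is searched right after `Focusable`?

L[Frame] = Frame + merge(L[Scrollable], L[Button], [Scrollable Button])
  take Scrollable:  [Scrollable Dialog Label Focusable object] + [Button Dialog Canvas Panel Container Label Focusable object] + [Scrollable Button]
  take Button:  [Dialog Label Focusable object] + [Button Dialog Canvas Panel Container Label Focusable object] + [Button]
  take Dialog:  [Dialog Label Focusable object] + [Dialog Canvas Panel Container Label Focusable object]
  take Canvas:  [Label Focusable object] + [Canvas Panel Container Label Focusable object]
  take Panel:  [Label Focusable object] + [Panel Container Label Focusable object]
  take Container:  [Label Focusable object] + [Container Label Focusable object]
  take Label:  [Label Focusable object] + [Label Focusable object]
  take Focusable:  [Focusable object] + [Focusable object]
  take object:  [object] + [object]
MRO: Frame Scrollable Button Dialog Canvas Panel Container Label Focusable object
Focusable is at position 8; next is object.

object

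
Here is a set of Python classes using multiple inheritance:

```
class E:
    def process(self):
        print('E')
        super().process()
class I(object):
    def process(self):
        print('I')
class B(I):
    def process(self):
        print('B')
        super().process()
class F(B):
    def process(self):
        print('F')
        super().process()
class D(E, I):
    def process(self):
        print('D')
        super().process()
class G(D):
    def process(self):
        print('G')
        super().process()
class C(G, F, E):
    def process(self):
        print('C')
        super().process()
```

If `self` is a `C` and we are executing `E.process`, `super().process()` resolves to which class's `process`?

L[C] = C + merge(L[G], L[F], L[E], [G F E])
  take G:  [G D E I object] + [F B I object] + [E object] + [G F E]
  take D:  [D E I object] + [F B I object] + [E object] + [F E]
  take F:  [E I object] + [F B I object] + [E object] + [F E]
  take E:  [E I object] + [B I object] + [E object] + [E]
  take B:  [I object] + [B I object] + [object]
  take I:  [I object] + [I object] + [object]
  take object:  [object] + [object] + [object]
MRO: C G D F E B I object
super() in E.process on a C instance goes to the class after E in C's MRO: B.

B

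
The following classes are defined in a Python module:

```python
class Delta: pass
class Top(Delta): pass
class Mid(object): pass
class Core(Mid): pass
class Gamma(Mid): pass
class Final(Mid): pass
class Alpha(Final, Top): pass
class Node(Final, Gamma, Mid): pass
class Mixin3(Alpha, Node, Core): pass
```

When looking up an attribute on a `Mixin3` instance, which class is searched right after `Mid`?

L[Mixin3] = Mixin3 + merge(L[Alpha], L[Node], L[Core], [Alpha Node Core])
  take Alpha:  [Alpha Final Mid Top Delta object] + [Node Final Gamma Mid object] + [Core Mid object] + [Alpha Node Core]
  take Node:  [Final Mid Top Delta object] + [Node Final Gamma Mid object] + [Core Mid object] + [Node Core]
  take Final:  [Final Mid Top Delta object] + [Final Gamma Mid object] + [Core Mid object] + [Core]
  take Gamma:  [Mid Top Delta object] + [Gamma Mid object] + [Core Mid object] + [Core]
  take Core:  [Mid Top Delta object] + [Mid object] + [Core Mid object] + [Core]
  take Mid:  [Mid Top Delta object] + [Mid object] + [Mid object]
  take Top:  [Top Delta object] + [object] + [object]
  take Delta:  [Delta object] + [object] + [object]
  take object:  [object] + [object] + [object]
MRO: Mixin3 Alpha Node Final Gamma Core Mid Top Delta object
Mid is at position 6; next is Top.

Top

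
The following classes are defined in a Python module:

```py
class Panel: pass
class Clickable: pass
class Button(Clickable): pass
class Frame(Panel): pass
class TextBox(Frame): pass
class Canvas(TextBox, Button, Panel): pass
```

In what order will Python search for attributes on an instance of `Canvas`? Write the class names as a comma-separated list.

Canvas, TextBox, Frame, Button, Panel, Clickable, object

L[Canvas] = Canvas + merge(L[TextBox], L[Button], L[Panel], [TextBox Button Panel])
  take TextBox:  [TextBox Frame Panel object] + [Button Clickable object] + [Panel object] + [TextBox Button Panel]
  take Frame:  [Frame Panel object] + [Button Clickable object] + [Panel object] + [Button Panel]
  take Button:  [Panel object] + [Button Clickable object] + [Panel object] + [Button Panel]
  take Panel:  [Panel object] + [Clickable object] + [Panel object] + [Panel]
  take Clickable:  [object] + [Clickable object] + [object]
  take object:  [object] + [object] + [object]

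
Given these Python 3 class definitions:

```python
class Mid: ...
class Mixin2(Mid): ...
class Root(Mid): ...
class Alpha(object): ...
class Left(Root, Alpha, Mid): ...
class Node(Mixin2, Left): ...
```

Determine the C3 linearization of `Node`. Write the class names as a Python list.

[Node, Mixin2, Left, Root, Alpha, Mid, object]

L[Node] = Node + merge(L[Mixin2], L[Left], [Mixin2 Left])
  take Mixin2:  [Mixin2 Mid object] + [Left Root Alpha Mid object] + [Mixin2 Left]
  take Left:  [Mid object] + [Left Root Alpha Mid object] + [Left]
  take Root:  [Mid object] + [Root Alpha Mid object]
  take Alpha:  [Mid object] + [Alpha Mid object]
  take Mid:  [Mid object] + [Mid object]
  take object:  [object] + [object]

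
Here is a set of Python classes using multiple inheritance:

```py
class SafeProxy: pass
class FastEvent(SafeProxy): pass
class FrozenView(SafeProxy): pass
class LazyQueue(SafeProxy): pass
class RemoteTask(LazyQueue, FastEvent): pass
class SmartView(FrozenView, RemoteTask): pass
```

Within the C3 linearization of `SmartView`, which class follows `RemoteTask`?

L[SmartView] = SmartView + merge(L[FrozenView], L[RemoteTask], [FrozenView RemoteTask])
  take FrozenView:  [FrozenView SafeProxy object] + [RemoteTask LazyQueue FastEvent SafeProxy object] + [FrozenView RemoteTask]
  take RemoteTask:  [SafeProxy object] + [RemoteTask LazyQueue FastEvent SafeProxy object] + [RemoteTask]
  take LazyQueue:  [SafeProxy object] + [LazyQueue FastEvent SafeProxy object]
  take FastEvent:  [SafeProxy object] + [FastEvent SafeProxy object]
  take SafeProxy:  [SafeProxy object] + [SafeProxy object]
  take object:  [object] + [object]
MRO: SmartView FrozenView RemoteTask LazyQueue FastEvent SafeProxy object
RemoteTask is at position 2; next is LazyQueue.

LazyQueue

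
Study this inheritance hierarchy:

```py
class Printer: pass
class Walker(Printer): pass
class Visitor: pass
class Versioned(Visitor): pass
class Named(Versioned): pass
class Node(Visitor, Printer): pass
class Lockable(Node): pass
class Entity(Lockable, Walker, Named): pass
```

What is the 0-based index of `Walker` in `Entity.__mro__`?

3

L[Entity] = Entity + merge(L[Lockable], L[Walker], L[Named], [Lockable Walker Named])
  take Lockable:  [Lockable Node Visitor Printer object] + [Walker Printer object] + [Named Versioned Visitor object] + [Lockable Walker Named]
  take Node:  [Node Visitor Printer object] + [Walker Printer object] + [Named Versioned Visitor object] + [Walker Named]
  take Walker:  [Visitor Printer object] + [Walker Printer object] + [Named Versioned Visitor object] + [Walker Named]
  take Named:  [Visitor Printer object] + [Printer object] + [Named Versioned Visitor object] + [Named]
  take Versioned:  [Visitor Printer object] + [Printer object] + [Versioned Visitor object]
  take Visitor:  [Visitor Printer object] + [Printer object] + [Visitor object]
  take Printer:  [Printer object] + [Printer object] + [object]
  take object:  [object] + [object] + [object]
MRO: Entity Lockable Node Walker Named Versioned Visitor Printer object
Walker sits at index 3.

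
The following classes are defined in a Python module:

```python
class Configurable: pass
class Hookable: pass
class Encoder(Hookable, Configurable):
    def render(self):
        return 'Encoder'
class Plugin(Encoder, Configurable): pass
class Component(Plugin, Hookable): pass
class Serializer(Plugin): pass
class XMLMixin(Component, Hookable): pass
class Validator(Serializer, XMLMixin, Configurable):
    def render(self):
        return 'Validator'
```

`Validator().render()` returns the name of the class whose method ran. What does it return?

L[Validator] = Validator + merge(L[Serializer], L[XMLMixin], L[Configurable], [Serializer XMLMixin Configurable])
  take Serializer:  [Serializer Plugin Encoder Hookable Configurable object] + [XMLMixin Component Plugin Encoder Hookable Configurable object] + [Configurable object] + [Serializer XMLMixin Configurable]
  take XMLMixin:  [Plugin Encoder Hookable Configurable object] + [XMLMixin Component Plugin Encoder Hookable Configurable object] + [Configurable object] + [XMLMixin Configurable]
  take Component:  [Plugin Encoder Hookable Configurable object] + [Component Plugin Encoder Hookable Configurable object] + [Configurable object] + [Configurable]
  take Plugin:  [Plugin Encoder Hookable Configurable object] + [Plugin Encoder Hookable Configurable object] + [Configurable object] + [Configurable]
  take Encoder:  [Encoder Hookable Configurable object] + [Encoder Hookable Configurable object] + [Configurable object] + [Configurable]
  take Hookable:  [Hookable Configurable object] + [Hookable Configurable object] + [Configurable object] + [Configurable]
  take Configurable:  [Configurable object] + [Configurable object] + [Configurable object] + [Configurable]
  take object:  [object] + [object] + [object]
MRO: Validator Serializer XMLMixin Component Plugin Encoder Hookable Configurable object
render is defined in: Encoder, Validator. First along the MRO is Validator.

Validator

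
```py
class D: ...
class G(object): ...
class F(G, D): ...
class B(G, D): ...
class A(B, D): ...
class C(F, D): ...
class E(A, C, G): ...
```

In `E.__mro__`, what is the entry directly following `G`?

L[E] = E + merge(L[A], L[C], L[G], [A C G])
  take A:  [A B G D object] + [C F G D object] + [G object] + [A C G]
  take B:  [B G D object] + [C F G D object] + [G object] + [C G]
  take C:  [G D object] + [C F G D object] + [G object] + [C G]
  take F:  [G D object] + [F G D object] + [G object] + [G]
  take G:  [G D object] + [G D object] + [G object] + [G]
  take D:  [D object] + [D object] + [object]
  take object:  [object] + [object] + [object]
MRO: E A B C F G D object
G is at position 5; next is D.

D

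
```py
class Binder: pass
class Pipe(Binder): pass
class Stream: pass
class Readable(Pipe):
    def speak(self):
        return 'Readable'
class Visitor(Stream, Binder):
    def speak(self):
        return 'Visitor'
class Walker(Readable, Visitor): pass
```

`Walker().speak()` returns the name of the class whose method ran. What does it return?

Readable

L[Walker] = Walker + merge(L[Readable], L[Visitor], [Readable Visitor])
  take Readable:  [Readable Pipe Binder object] + [Visitor Stream Binder object] + [Readable Visitor]
  take Pipe:  [Pipe Binder object] + [Visitor Stream Binder object] + [Visitor]
  take Visitor:  [Binder object] + [Visitor Stream Binder object] + [Visitor]
  take Stream:  [Binder object] + [Stream Binder object]
  take Binder:  [Binder object] + [Binder object]
  take object:  [object] + [object]
MRO: Walker Readable Pipe Visitor Stream Binder object
speak is defined in: Readable, Visitor. First along the MRO is Readable.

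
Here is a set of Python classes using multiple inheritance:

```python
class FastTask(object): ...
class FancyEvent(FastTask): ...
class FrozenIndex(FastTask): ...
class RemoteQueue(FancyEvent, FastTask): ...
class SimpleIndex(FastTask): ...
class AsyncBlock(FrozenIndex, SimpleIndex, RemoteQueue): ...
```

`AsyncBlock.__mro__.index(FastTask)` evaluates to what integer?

L[AsyncBlock] = AsyncBlock + merge(L[FrozenIndex], L[SimpleIndex], L[RemoteQueue], [FrozenIndex SimpleIndex RemoteQueue])
  take FrozenIndex:  [FrozenIndex FastTask object] + [SimpleIndex FastTask object] + [RemoteQueue FancyEvent FastTask object] + [FrozenIndex SimpleIndex RemoteQueue]
  take SimpleIndex:  [FastTask object] + [SimpleIndex FastTask object] + [RemoteQueue FancyEvent FastTask object] + [SimpleIndex RemoteQueue]
  take RemoteQueue:  [FastTask object] + [FastTask object] + [RemoteQueue FancyEvent FastTask object] + [RemoteQueue]
  take FancyEvent:  [FastTask object] + [FastTask object] + [FancyEvent FastTask object]
  take FastTask:  [FastTask object] + [FastTask object] + [FastTask object]
  take object:  [object] + [object] + [object]
MRO: AsyncBlock FrozenIndex SimpleIndex RemoteQueue FancyEvent FastTask object
FastTask sits at index 5.

5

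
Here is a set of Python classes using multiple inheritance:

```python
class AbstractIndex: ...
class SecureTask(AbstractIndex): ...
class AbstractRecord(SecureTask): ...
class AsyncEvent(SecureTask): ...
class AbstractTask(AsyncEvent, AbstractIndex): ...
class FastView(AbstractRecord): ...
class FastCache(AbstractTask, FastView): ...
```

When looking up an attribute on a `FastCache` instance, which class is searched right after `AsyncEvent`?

FastView

L[FastCache] = FastCache + merge(L[AbstractTask], L[FastView], [AbstractTask FastView])
  take AbstractTask:  [AbstractTask AsyncEvent SecureTask AbstractIndex object] + [FastView AbstractRecord SecureTask AbstractIndex object] + [AbstractTask FastView]
  take AsyncEvent:  [AsyncEvent SecureTask AbstractIndex object] + [FastView AbstractRecord SecureTask AbstractIndex object] + [FastView]
  take FastView:  [SecureTask AbstractIndex object] + [FastView AbstractRecord SecureTask AbstractIndex object] + [FastView]
  take AbstractRecord:  [SecureTask AbstractIndex object] + [AbstractRecord SecureTask AbstractIndex object]
  take SecureTask:  [SecureTask AbstractIndex object] + [SecureTask AbstractIndex object]
  take AbstractIndex:  [AbstractIndex object] + [AbstractIndex object]
  take object:  [object] + [object]
MRO: FastCache AbstractTask AsyncEvent FastView AbstractRecord SecureTask AbstractIndex object
AsyncEvent is at position 2; next is FastView.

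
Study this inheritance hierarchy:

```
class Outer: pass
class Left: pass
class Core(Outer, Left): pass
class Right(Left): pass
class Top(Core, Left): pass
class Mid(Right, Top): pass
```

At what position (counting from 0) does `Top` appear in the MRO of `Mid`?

2

L[Mid] = Mid + merge(L[Right], L[Top], [Right Top])
  take Right:  [Right Left object] + [Top Core Outer Left object] + [Right Top]
  take Top:  [Left object] + [Top Core Outer Left object] + [Top]
  take Core:  [Left object] + [Core Outer Left object]
  take Outer:  [Left object] + [Outer Left object]
  take Left:  [Left object] + [Left object]
  take object:  [object] + [object]
MRO: Mid Right Top Core Outer Left object
Top sits at index 2.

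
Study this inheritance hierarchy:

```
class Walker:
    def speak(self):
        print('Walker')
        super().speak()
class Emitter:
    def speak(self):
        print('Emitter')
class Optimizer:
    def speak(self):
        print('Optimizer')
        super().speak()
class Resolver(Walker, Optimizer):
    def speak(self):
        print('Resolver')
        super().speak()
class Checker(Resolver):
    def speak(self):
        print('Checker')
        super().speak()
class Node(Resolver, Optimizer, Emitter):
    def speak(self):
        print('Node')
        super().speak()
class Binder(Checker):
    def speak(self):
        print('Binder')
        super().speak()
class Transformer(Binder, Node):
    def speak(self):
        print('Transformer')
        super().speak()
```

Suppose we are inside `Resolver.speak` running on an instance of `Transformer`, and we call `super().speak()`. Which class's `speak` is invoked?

Walker

L[Transformer] = Transformer + merge(L[Binder], L[Node], [Binder Node])
  take Binder:  [Binder Checker Resolver Walker Optimizer object] + [Node Resolver Walker Optimizer Emitter object] + [Binder Node]
  take Checker:  [Checker Resolver Walker Optimizer object] + [Node Resolver Walker Optimizer Emitter object] + [Node]
  take Node:  [Resolver Walker Optimizer object] + [Node Resolver Walker Optimizer Emitter object] + [Node]
  take Resolver:  [Resolver Walker Optimizer object] + [Resolver Walker Optimizer Emitter object]
  take Walker:  [Walker Optimizer object] + [Walker Optimizer Emitter object]
  take Optimizer:  [Optimizer object] + [Optimizer Emitter object]
  take Emitter:  [object] + [Emitter object]
  take object:  [object] + [object]
MRO: Transformer Binder Checker Node Resolver Walker Optimizer Emitter object
super() in Resolver.speak on a Transformer instance goes to the class after Resolver in Transformer's MRO: Walker.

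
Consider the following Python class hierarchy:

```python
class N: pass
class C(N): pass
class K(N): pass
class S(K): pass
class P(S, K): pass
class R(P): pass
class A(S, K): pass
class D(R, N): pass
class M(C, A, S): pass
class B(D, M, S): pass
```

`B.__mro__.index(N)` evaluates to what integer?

L[B] = B + merge(L[D], L[M], L[S], [D M S])
  take D:  [D R P S K N object] + [M C A S K N object] + [S K N object] + [D M S]
  take R:  [R P S K N object] + [M C A S K N object] + [S K N object] + [M S]
  take P:  [P S K N object] + [M C A S K N object] + [S K N object] + [M S]
  take M:  [S K N object] + [M C A S K N object] + [S K N object] + [M S]
  take C:  [S K N object] + [C A S K N object] + [S K N object] + [S]
  take A:  [S K N object] + [A S K N object] + [S K N object] + [S]
  take S:  [S K N object] + [S K N object] + [S K N object] + [S]
  take K:  [K N object] + [K N object] + [K N object]
  take N:  [N object] + [N object] + [N object]
  take object:  [object] + [object] + [object]
MRO: B D R P M C A S K N object
N sits at index 9.

9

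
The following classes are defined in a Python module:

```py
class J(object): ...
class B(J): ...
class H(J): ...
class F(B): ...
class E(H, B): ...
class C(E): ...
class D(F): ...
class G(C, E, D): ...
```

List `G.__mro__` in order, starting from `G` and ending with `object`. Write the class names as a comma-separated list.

L[G] = G + merge(L[C], L[E], L[D], [C E D])
  take C:  [C E H B J object] + [E H B J object] + [D F B J object] + [C E D]
  take E:  [E H B J object] + [E H B J object] + [D F B J object] + [E D]
  take H:  [H B J object] + [H B J object] + [D F B J object] + [D]
  take D:  [B J object] + [B J object] + [D F B J object] + [D]
  take F:  [B J object] + [B J object] + [F B J object]
  take B:  [B J object] + [B J object] + [B J object]
  take J:  [J object] + [J object] + [J object]
  take object:  [object] + [object] + [object]

G, C, E, H, D, F, B, J, object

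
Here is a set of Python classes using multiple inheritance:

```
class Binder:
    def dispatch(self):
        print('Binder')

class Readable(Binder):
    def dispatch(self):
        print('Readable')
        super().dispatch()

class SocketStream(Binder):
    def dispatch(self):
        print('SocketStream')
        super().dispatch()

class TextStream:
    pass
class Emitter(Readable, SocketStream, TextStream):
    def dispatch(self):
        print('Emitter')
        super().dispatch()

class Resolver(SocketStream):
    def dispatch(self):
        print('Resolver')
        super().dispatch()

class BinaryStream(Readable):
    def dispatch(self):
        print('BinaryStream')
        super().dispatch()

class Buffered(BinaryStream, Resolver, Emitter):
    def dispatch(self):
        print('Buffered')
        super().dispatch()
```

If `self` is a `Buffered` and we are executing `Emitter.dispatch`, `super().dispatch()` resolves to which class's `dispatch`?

L[Buffered] = Buffered + merge(L[BinaryStream], L[Resolver], L[Emitter], [BinaryStream Resolver Emitter])
  take BinaryStream:  [BinaryStream Readable Binder object] + [Resolver SocketStream Binder object] + [Emitter Readable SocketStream Binder TextStream object] + [BinaryStream Resolver Emitter]
  take Resolver:  [Readable Binder object] + [Resolver SocketStream Binder object] + [Emitter Readable SocketStream Binder TextStream object] + [Resolver Emitter]
  take Emitter:  [Readable Binder object] + [SocketStream Binder object] + [Emitter Readable SocketStream Binder TextStream object] + [Emitter]
  take Readable:  [Readable Binder object] + [SocketStream Binder object] + [Readable SocketStream Binder TextStream object]
  take SocketStream:  [Binder object] + [SocketStream Binder object] + [SocketStream Binder TextStream object]
  take Binder:  [Binder object] + [Binder object] + [Binder TextStream object]
  take TextStream:  [object] + [object] + [TextStream object]
  take object:  [object] + [object] + [object]
MRO: Buffered BinaryStream Resolver Emitter Readable SocketStream Binder TextStream object
super() in Emitter.dispatch on a Buffered instance goes to the class after Emitter in Buffered's MRO: Readable.

Readable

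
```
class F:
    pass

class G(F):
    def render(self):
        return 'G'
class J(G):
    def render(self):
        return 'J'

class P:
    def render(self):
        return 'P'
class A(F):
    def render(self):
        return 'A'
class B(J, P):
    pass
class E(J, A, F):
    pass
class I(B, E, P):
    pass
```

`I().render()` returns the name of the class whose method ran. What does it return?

L[I] = I + merge(L[B], L[E], L[P], [B E P])
  take B:  [B J G F P object] + [E J G A F object] + [P object] + [B E P]
  take E:  [J G F P object] + [E J G A F object] + [P object] + [E P]
  take J:  [J G F P object] + [J G A F object] + [P object] + [P]
  take G:  [G F P object] + [G A F object] + [P object] + [P]
  take A:  [F P object] + [A F object] + [P object] + [P]
  take F:  [F P object] + [F object] + [P object] + [P]
  take P:  [P object] + [object] + [P object] + [P]
  take object:  [object] + [object] + [object]
MRO: I B E J G A F P object
render is defined in: A, G, J, P. First along the MRO is J.

J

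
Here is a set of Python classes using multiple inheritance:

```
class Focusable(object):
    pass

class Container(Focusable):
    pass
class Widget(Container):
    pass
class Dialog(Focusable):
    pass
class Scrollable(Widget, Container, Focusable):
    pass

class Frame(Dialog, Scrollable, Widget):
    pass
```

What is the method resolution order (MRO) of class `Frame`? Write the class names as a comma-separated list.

Frame, Dialog, Scrollable, Widget, Container, Focusable, object

L[Frame] = Frame + merge(L[Dialog], L[Scrollable], L[Widget], [Dialog Scrollable Widget])
  take Dialog:  [Dialog Focusable object] + [Scrollable Widget Container Focusable object] + [Widget Container Focusable object] + [Dialog Scrollable Widget]
  take Scrollable:  [Focusable object] + [Scrollable Widget Container Focusable object] + [Widget Container Focusable object] + [Scrollable Widget]
  take Widget:  [Focusable object] + [Widget Container Focusable object] + [Widget Container Focusable object] + [Widget]
  take Container:  [Focusable object] + [Container Focusable object] + [Container Focusable object]
  take Focusable:  [Focusable object] + [Focusable object] + [Focusable object]
  take object:  [object] + [object] + [object]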